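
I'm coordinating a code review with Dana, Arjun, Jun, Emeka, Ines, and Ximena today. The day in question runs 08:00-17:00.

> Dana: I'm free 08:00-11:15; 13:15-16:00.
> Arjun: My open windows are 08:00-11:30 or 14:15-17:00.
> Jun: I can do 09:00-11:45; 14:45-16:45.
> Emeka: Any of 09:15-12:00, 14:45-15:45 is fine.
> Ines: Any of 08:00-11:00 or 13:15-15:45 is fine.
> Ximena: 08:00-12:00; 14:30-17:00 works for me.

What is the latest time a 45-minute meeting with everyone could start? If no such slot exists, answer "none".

15:00

Dana ∩ Arjun: 08:00-11:15, 14:15-16:00.
Dana ∩ Arjun ∩ Jun: 09:00-11:15, 14:45-16:00.
Dana ∩ Arjun ∩ Jun ∩ Emeka: 09:15-11:15, 14:45-15:45.
Dana ∩ Arjun ∩ Jun ∩ Emeka ∩ Ines: 09:15-11:00, 14:45-15:45.
Dana ∩ Arjun ∩ Jun ∩ Emeka ∩ Ines ∩ Ximena: 09:15-11:00, 14:45-15:45.
Those are the intersection windows.
The last common window of at least 45 minutes is 14:45-15:45; a 45-minute meeting can start as late as 15:00 and still end by 15:45.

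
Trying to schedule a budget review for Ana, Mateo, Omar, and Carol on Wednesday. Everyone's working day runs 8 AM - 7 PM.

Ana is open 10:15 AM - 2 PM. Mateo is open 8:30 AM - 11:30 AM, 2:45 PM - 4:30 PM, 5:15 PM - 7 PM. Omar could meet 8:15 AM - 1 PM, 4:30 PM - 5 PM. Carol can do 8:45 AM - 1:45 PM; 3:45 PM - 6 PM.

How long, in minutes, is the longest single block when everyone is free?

Ana ∩ Mateo: 10:15-11:30.
Ana ∩ Mateo ∩ Omar: 10:15-11:30.
Ana ∩ Mateo ∩ Omar ∩ Carol: 10:15-11:30.
Those are the intersection windows.
The longest is 10:15-11:30 at 75 minutes.

75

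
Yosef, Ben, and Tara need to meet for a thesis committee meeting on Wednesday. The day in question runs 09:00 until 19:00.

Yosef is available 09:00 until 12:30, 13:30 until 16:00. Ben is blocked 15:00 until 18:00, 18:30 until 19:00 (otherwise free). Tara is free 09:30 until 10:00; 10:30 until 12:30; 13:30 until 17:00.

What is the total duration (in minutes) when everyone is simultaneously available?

Yosef free: 09:00-12:30, 13:30-16:00.
Ben free: 09:00-15:00, 18:00-18:30 (invert busy blocks within the working day).
Tara free: 09:30-10:00, 10:30-12:30, 13:30-17:00.
Yosef ∩ Ben: 09:00-12:30, 13:30-15:00.
Yosef ∩ Ben ∩ Tara: 09:30-10:00, 10:30-12:30, 13:30-15:00.
Summing the common windows: 30 + 120 + 90 = 240 minutes.

240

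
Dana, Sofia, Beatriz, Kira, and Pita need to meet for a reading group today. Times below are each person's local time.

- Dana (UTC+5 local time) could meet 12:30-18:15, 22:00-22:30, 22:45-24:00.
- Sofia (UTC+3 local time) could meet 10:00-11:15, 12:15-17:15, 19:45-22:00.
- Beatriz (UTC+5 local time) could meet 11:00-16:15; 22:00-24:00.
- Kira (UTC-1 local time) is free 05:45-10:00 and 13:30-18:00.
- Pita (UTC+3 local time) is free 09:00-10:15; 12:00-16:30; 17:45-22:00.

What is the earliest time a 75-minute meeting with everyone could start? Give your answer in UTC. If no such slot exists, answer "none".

Dana in UTC: 07:30-13:15, 17:00-17:30, 17:45-19:00 (subtract 5h to convert from UTC+5).
Sofia in UTC: 07:00-08:15, 09:15-14:15, 16:45-19:00 (subtract 3h to convert from UTC+3).
Beatriz in UTC: 06:00-11:15, 17:00-19:00 (subtract 5h to convert from UTC+5).
Kira in UTC: 06:45-11:00, 14:30-19:00 (add 1h to convert from UTC-1).
Pita in UTC: 06:00-07:15, 09:00-13:30, 14:45-19:00 (subtract 3h to convert from UTC+3).
Dana ∩ Sofia: 07:30-08:15, 09:15-13:15, 17:00-17:30, 17:45-19:00.
Dana ∩ Sofia ∩ Beatriz: 07:30-08:15, 09:15-11:15, 17:00-17:30, 17:45-19:00.
Dana ∩ Sofia ∩ Beatriz ∩ Kira: 07:30-08:15, 09:15-11:00, 17:00-17:30, 17:45-19:00.
Dana ∩ Sofia ∩ Beatriz ∩ Kira ∩ Pita: 09:15-11:00, 17:00-17:30, 17:45-19:00.
The first common window of at least 75 minutes is 09:15-11:00, so the earliest start is 09:15.

09:15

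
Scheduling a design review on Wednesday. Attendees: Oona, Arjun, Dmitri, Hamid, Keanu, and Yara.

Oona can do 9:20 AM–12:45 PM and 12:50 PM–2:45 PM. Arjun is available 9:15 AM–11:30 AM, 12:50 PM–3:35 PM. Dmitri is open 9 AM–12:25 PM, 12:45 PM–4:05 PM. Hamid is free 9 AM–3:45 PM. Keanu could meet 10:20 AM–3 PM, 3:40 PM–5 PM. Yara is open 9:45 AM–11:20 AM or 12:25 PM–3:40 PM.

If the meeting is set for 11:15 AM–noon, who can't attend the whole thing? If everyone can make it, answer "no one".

Arjun, Yara

Oona: free for 11:15-12:00. Arjun: not fully free for 11:15-12:00. Dmitri: free for 11:15-12:00. Hamid: free for 11:15-12:00. Keanu: free for 11:15-12:00. Yara: not fully free for 11:15-12:00.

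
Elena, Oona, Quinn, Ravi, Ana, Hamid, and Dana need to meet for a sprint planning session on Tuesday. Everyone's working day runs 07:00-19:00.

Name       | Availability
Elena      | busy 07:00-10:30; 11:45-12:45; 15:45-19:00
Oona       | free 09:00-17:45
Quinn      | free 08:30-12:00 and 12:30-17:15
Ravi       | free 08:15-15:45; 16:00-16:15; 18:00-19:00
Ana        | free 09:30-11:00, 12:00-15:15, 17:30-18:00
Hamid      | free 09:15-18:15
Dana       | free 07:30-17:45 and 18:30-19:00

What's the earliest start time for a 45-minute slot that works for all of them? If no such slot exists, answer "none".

12:45

Elena free: 10:30-11:45, 12:45-15:45 (invert busy blocks within the working day).
Oona free: 09:00-17:45.
Quinn free: 08:30-12:00, 12:30-17:15.
Ravi free: 08:15-15:45, 16:00-16:15, 18:00-19:00.
Ana free: 09:30-11:00, 12:00-15:15, 17:30-18:00.
Hamid free: 09:15-18:15.
Dana free: 07:30-17:45, 18:30-19:00.
Elena ∩ Oona: 10:30-11:45, 12:45-15:45.
Elena ∩ Oona ∩ Quinn: 10:30-11:45, 12:45-15:45.
Elena ∩ Oona ∩ Quinn ∩ Ravi: 10:30-11:45, 12:45-15:45.
Elena ∩ Oona ∩ Quinn ∩ Ravi ∩ Ana: 10:30-11:00, 12:45-15:15.
Elena ∩ Oona ∩ Quinn ∩ Ravi ∩ Ana ∩ Hamid: 10:30-11:00, 12:45-15:15.
Elena ∩ Oona ∩ Quinn ∩ Ravi ∩ Ana ∩ Hamid ∩ Dana: 10:30-11:00, 12:45-15:15.
Those are the intersection windows.
The first common window of at least 45 minutes is 12:45-15:15, so the earliest start is 12:45.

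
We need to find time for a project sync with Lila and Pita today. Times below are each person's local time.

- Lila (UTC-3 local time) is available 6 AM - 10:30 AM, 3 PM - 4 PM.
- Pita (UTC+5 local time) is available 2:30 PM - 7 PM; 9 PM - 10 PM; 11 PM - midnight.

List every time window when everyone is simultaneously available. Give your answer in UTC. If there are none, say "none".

Lila in UTC: 09:00-13:30, 18:00-19:00 (add 3h to convert from UTC-3).
Pita in UTC: 09:30-14:00, 16:00-17:00, 18:00-19:00 (subtract 5h to convert from UTC+5).
Lila ∩ Pita: 09:30-13:30, 18:00-19:00.

09:30-13:30, 18:00-19:00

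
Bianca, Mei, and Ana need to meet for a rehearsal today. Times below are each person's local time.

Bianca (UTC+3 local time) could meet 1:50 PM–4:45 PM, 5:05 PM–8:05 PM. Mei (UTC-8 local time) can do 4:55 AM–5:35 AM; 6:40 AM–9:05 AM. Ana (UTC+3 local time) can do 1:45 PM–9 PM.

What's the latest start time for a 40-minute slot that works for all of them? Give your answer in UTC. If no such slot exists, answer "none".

16:25

Bianca in UTC: 10:50-13:45, 14:05-17:05 (subtract 3h to convert from UTC+3).
Mei in UTC: 12:55-13:35, 14:40-17:05 (add 8h to convert from UTC-8).
Ana in UTC: 10:45-18:00 (subtract 3h to convert from UTC+3).
Bianca ∩ Mei: 12:55-13:35, 14:40-17:05.
Bianca ∩ Mei ∩ Ana: 12:55-13:35, 14:40-17:05.
Those are the intersection windows.
The last common window of at least 40 minutes is 14:40-17:05; a 40-minute meeting can start as late as 16:25 and still end by 17:05.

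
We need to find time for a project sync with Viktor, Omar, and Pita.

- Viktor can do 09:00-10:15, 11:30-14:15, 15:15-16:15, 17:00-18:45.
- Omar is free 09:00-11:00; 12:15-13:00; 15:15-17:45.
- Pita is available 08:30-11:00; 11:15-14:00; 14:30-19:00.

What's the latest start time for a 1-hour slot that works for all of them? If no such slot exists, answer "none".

15:15

Viktor ∩ Omar: 09:00-10:15, 12:15-13:00, 15:15-16:15, 17:00-17:45.
Viktor ∩ Omar ∩ Pita: 09:00-10:15, 12:15-13:00, 15:15-16:15, 17:00-17:45.
The last common window of at least 60 minutes is 15:15-16:15; a 60-minute meeting can start as late as 15:15 and still end by 16:15.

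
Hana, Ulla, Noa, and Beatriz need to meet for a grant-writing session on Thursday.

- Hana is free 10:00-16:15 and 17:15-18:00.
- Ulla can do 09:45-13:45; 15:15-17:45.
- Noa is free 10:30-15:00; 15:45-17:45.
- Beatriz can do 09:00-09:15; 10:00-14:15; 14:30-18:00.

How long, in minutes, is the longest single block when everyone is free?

Hana ∩ Ulla: 10:00-13:45, 15:15-16:15, 17:15-17:45.
Hana ∩ Ulla ∩ Noa: 10:30-13:45, 15:45-16:15, 17:15-17:45.
Hana ∩ Ulla ∩ Noa ∩ Beatriz: 10:30-13:45, 15:45-16:15, 17:15-17:45.
The longest is 10:30-13:45 at 195 minutes.

195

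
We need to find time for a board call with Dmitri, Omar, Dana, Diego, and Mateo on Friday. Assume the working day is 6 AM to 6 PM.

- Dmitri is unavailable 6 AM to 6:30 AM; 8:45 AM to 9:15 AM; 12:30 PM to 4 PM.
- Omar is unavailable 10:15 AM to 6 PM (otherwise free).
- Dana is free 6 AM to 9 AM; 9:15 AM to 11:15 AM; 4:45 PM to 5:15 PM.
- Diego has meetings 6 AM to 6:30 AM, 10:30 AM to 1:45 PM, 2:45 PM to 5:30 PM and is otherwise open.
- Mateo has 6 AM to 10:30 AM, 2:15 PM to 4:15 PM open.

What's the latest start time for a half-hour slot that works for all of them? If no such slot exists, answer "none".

09:45

Dmitri free: 06:30-08:45, 09:15-12:30, 16:00-18:00 (invert busy blocks within the working day).
Omar free: 06:00-10:15 (invert busy blocks within the working day).
Dana free: 06:00-09:00, 09:15-11:15, 16:45-17:15.
Diego free: 06:30-10:30, 13:45-14:45, 17:30-18:00 (invert busy blocks within the working day).
Mateo free: 06:00-10:30, 14:15-16:15.
Dmitri ∩ Omar: 06:30-08:45, 09:15-10:15.
Dmitri ∩ Omar ∩ Dana: 06:30-08:45, 09:15-10:15.
Dmitri ∩ Omar ∩ Dana ∩ Diego: 06:30-08:45, 09:15-10:15.
Dmitri ∩ Omar ∩ Dana ∩ Diego ∩ Mateo: 06:30-08:45, 09:15-10:15.
Those are the intersection windows.
The last common window of at least 30 minutes is 09:15-10:15; a 30-minute meeting can start as late as 09:45 and still end by 10:15.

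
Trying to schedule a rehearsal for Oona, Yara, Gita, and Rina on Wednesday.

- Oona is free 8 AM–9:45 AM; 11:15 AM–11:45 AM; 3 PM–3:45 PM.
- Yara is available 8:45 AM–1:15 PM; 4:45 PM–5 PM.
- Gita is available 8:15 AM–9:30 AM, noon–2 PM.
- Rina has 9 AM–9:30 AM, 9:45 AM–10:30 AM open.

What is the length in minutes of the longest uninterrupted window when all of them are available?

Oona ∩ Yara: 08:45-09:45, 11:15-11:45.
Oona ∩ Yara ∩ Gita: 08:45-09:30.
Oona ∩ Yara ∩ Gita ∩ Rina: 09:00-09:30.
So the common availability across everyone is 09:00-09:30.
The longest is 09:00-09:30 at 30 minutes.

30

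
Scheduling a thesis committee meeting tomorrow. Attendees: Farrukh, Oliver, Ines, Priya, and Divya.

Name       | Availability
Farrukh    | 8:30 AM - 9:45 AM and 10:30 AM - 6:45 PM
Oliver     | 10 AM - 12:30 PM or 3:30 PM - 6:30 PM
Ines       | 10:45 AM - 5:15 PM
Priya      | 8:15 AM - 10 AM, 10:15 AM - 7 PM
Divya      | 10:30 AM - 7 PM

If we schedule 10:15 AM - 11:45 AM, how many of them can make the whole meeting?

Oliver and Priya can make the full 10:15-11:45 slot — that's 2.

2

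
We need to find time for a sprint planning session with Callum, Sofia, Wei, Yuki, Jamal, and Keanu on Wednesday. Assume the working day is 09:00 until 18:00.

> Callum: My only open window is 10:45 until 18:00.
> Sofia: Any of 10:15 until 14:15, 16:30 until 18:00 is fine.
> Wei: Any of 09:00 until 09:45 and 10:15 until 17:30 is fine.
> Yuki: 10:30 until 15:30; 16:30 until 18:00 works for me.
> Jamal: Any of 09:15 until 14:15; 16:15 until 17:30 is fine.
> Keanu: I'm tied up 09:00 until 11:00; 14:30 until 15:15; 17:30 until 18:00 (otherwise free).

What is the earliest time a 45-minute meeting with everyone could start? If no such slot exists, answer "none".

Callum free: 10:45-18:00.
Sofia free: 10:15-14:15, 16:30-18:00.
Wei free: 09:00-09:45, 10:15-17:30.
Yuki free: 10:30-15:30, 16:30-18:00.
Jamal free: 09:15-14:15, 16:15-17:30.
Keanu free: 11:00-14:30, 15:15-17:30 (invert busy blocks within the working day).
Callum ∩ Sofia: 10:45-14:15, 16:30-18:00.
Callum ∩ Sofia ∩ Wei: 10:45-14:15, 16:30-17:30.
Callum ∩ Sofia ∩ Wei ∩ Yuki: 10:45-14:15, 16:30-17:30.
Callum ∩ Sofia ∩ Wei ∩ Yuki ∩ Jamal: 10:45-14:15, 16:30-17:30.
Callum ∩ Sofia ∩ Wei ∩ Yuki ∩ Jamal ∩ Keanu: 11:00-14:15, 16:30-17:30.
The first common window of at least 45 minutes is 11:00-14:15, so the earliest start is 11:00.

11:00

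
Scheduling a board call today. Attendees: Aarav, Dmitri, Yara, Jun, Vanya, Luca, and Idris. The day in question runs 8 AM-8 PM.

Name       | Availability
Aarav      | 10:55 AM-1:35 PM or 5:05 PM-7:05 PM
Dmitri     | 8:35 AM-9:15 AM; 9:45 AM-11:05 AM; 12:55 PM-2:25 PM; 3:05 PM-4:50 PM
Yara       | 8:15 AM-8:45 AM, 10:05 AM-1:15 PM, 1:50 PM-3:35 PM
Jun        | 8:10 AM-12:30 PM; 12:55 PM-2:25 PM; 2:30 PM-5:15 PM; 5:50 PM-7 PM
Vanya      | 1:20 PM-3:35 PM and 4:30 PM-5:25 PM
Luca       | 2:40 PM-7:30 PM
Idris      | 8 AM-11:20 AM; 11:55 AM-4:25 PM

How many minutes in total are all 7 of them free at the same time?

0

Aarav ∩ Dmitri: 10:55-11:05, 12:55-13:35.
Aarav ∩ Dmitri ∩ Yara: 10:55-11:05, 12:55-13:15.
Aarav ∩ Dmitri ∩ Yara ∩ Jun: 10:55-11:05, 12:55-13:15.
Aarav ∩ Dmitri ∩ Yara ∩ Jun ∩ Vanya: ∅.
Aarav ∩ Dmitri ∩ Yara ∩ Jun ∩ Vanya ∩ Luca: ∅.
Aarav ∩ Dmitri ∩ Yara ∩ Jun ∩ Vanya ∩ Luca ∩ Idris: ∅.
There is no time when everyone is free.
There is no common window, so the total is 0 minutes.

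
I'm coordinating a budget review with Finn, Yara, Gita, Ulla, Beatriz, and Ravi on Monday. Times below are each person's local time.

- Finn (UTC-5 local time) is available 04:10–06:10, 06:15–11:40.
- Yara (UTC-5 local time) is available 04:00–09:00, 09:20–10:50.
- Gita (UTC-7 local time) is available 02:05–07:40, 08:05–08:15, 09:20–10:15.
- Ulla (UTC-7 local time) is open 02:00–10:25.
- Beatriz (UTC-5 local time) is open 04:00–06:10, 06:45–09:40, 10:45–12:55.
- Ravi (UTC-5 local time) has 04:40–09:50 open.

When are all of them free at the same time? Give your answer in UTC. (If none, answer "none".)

Finn in UTC: 09:10-11:10, 11:15-16:40 (add 5h to convert from UTC-5).
Yara in UTC: 09:00-14:00, 14:20-15:50 (add 5h to convert from UTC-5).
Gita in UTC: 09:05-14:40, 15:05-15:15, 16:20-17:15 (add 7h to convert from UTC-7).
Ulla in UTC: 09:00-17:25 (add 7h to convert from UTC-7).
Beatriz in UTC: 09:00-11:10, 11:45-14:40, 15:45-17:55 (add 5h to convert from UTC-5).
Ravi in UTC: 09:40-14:50 (add 5h to convert from UTC-5).
Finn ∩ Yara: 09:10-11:10, 11:15-14:00, 14:20-15:50.
Finn ∩ Yara ∩ Gita: 09:10-11:10, 11:15-14:00, 14:20-14:40, 15:05-15:15.
Finn ∩ Yara ∩ Gita ∩ Ulla: 09:10-11:10, 11:15-14:00, 14:20-14:40, 15:05-15:15.
Finn ∩ Yara ∩ Gita ∩ Ulla ∩ Beatriz: 09:10-11:10, 11:45-14:00, 14:20-14:40.
Finn ∩ Yara ∩ Gita ∩ Ulla ∩ Beatriz ∩ Ravi: 09:40-11:10, 11:45-14:00, 14:20-14:40.

09:40-11:10, 11:45-14:00, 14:20-14:40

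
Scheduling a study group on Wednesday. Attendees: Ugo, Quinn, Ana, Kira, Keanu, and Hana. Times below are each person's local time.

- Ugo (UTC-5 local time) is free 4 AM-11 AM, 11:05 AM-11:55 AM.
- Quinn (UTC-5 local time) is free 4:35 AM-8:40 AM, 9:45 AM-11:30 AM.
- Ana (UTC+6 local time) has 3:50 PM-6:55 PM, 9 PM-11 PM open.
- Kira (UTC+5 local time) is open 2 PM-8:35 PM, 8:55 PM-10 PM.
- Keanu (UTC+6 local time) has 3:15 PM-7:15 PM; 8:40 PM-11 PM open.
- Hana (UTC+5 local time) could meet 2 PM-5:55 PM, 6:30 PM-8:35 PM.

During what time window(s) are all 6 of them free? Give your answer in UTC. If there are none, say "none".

09:50-12:55, 15:00-15:35

Ugo in UTC: 09:00-16:00, 16:05-16:55 (add 5h to convert from UTC-5).
Quinn in UTC: 09:35-13:40, 14:45-16:30 (add 5h to convert from UTC-5).
Ana in UTC: 09:50-12:55, 15:00-17:00 (subtract 6h to convert from UTC+6).
Kira in UTC: 09:00-15:35, 15:55-17:00 (subtract 5h to convert from UTC+5).
Keanu in UTC: 09:15-13:15, 14:40-17:00 (subtract 6h to convert from UTC+6).
Hana in UTC: 09:00-12:55, 13:30-15:35 (subtract 5h to convert from UTC+5).
Ugo ∩ Quinn: 09:35-13:40, 14:45-16:00, 16:05-16:30.
Ugo ∩ Quinn ∩ Ana: 09:50-12:55, 15:00-16:00, 16:05-16:30.
Ugo ∩ Quinn ∩ Ana ∩ Kira: 09:50-12:55, 15:00-15:35, 15:55-16:00, 16:05-16:30.
Ugo ∩ Quinn ∩ Ana ∩ Kira ∩ Keanu: 09:50-12:55, 15:00-15:35, 15:55-16:00, 16:05-16:30.
Ugo ∩ Quinn ∩ Ana ∩ Kira ∩ Keanu ∩ Hana: 09:50-12:55, 15:00-15:35.
So the common availability across everyone is 09:50-12:55, 15:00-15:35.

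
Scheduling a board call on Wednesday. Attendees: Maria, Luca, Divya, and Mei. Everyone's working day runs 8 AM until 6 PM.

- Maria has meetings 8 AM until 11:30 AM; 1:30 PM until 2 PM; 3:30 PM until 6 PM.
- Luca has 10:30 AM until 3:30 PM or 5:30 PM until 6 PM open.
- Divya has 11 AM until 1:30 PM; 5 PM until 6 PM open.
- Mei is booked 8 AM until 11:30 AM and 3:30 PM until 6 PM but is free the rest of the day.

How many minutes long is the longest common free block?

Maria free: 11:30-13:30, 14:00-15:30 (invert busy blocks within the working day).
Luca free: 10:30-15:30, 17:30-18:00.
Divya free: 11:00-13:30, 17:00-18:00.
Mei free: 11:30-15:30 (invert busy blocks within the working day).
Maria ∩ Luca: 11:30-13:30, 14:00-15:30.
Maria ∩ Luca ∩ Divya: 11:30-13:30.
Maria ∩ Luca ∩ Divya ∩ Mei: 11:30-13:30.
The longest is 11:30-13:30 at 120 minutes.

120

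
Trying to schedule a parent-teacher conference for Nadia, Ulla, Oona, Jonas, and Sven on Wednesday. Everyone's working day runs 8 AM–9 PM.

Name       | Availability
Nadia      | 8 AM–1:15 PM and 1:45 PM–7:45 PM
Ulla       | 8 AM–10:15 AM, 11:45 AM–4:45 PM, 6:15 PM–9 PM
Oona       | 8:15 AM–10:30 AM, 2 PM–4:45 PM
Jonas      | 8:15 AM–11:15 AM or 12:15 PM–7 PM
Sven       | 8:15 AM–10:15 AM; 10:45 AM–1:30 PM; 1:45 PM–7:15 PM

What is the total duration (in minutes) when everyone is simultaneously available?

285

Nadia ∩ Ulla: 08:00-10:15, 11:45-13:15, 13:45-16:45, 18:15-19:45.
Nadia ∩ Ulla ∩ Oona: 08:15-10:15, 14:00-16:45.
Nadia ∩ Ulla ∩ Oona ∩ Jonas: 08:15-10:15, 14:00-16:45.
Nadia ∩ Ulla ∩ Oona ∩ Jonas ∩ Sven: 08:15-10:15, 14:00-16:45.
Summing the common windows: 120 + 165 = 285 minutes.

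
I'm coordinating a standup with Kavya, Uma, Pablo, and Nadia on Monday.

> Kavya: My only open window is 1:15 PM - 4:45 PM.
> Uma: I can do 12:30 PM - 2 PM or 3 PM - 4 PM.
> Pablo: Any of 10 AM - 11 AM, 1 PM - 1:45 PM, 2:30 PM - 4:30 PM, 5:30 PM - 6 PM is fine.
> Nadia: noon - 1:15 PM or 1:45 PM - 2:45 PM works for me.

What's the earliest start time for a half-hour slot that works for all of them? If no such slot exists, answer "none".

none

Kavya ∩ Uma: 13:15-14:00, 15:00-16:00.
Kavya ∩ Uma ∩ Pablo: 13:15-13:45, 15:00-16:00.
Kavya ∩ Uma ∩ Pablo ∩ Nadia: ∅.
There is no time when everyone is free.
No common window is at least 30 minutes long.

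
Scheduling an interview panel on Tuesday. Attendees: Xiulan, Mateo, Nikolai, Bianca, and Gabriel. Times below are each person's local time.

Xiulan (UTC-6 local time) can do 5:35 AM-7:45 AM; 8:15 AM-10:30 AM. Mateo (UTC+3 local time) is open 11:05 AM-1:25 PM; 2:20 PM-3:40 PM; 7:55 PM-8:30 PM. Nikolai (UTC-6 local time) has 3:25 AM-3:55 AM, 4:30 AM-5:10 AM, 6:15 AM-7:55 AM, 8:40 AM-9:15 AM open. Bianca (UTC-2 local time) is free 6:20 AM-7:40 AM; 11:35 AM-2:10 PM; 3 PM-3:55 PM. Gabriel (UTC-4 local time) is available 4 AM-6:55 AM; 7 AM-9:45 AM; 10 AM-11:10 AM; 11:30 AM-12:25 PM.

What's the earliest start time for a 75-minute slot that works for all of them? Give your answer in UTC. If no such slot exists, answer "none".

Xiulan in UTC: 11:35-13:45, 14:15-16:30 (add 6h to convert from UTC-6).
Mateo in UTC: 08:05-10:25, 11:20-12:40, 16:55-17:30 (subtract 3h to convert from UTC+3).
Nikolai in UTC: 09:25-09:55, 10:30-11:10, 12:15-13:55, 14:40-15:15 (add 6h to convert from UTC-6).
Bianca in UTC: 08:20-09:40, 13:35-16:10, 17:00-17:55 (add 2h to convert from UTC-2).
Gabriel in UTC: 08:00-10:55, 11:00-13:45, 14:00-15:10, 15:30-16:25 (add 4h to convert from UTC-4).
Xiulan ∩ Mateo: 11:35-12:40.
Xiulan ∩ Mateo ∩ Nikolai: 12:15-12:40.
Xiulan ∩ Mateo ∩ Nikolai ∩ Bianca: ∅.
Xiulan ∩ Mateo ∩ Nikolai ∩ Bianca ∩ Gabriel: ∅.
There is no time when everyone is free.
No common window is at least 75 minutes long.

none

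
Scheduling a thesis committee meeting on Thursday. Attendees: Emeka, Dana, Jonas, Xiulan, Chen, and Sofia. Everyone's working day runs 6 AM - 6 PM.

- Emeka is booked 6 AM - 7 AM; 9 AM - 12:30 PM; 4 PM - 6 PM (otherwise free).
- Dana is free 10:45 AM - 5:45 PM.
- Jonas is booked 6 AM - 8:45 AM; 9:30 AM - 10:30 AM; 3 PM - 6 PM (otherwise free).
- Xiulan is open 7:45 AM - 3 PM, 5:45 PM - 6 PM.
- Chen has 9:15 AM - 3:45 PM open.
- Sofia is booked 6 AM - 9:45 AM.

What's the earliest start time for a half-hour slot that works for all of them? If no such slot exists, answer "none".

12:30

Emeka free: 07:00-09:00, 12:30-16:00 (invert busy blocks within the working day).
Dana free: 10:45-17:45.
Jonas free: 08:45-09:30, 10:30-15:00 (invert busy blocks within the working day).
Xiulan free: 07:45-15:00, 17:45-18:00.
Chen free: 09:15-15:45.
Sofia free: 09:45-18:00 (invert busy blocks within the working day).
Emeka ∩ Dana: 12:30-16:00.
Emeka ∩ Dana ∩ Jonas: 12:30-15:00.
Emeka ∩ Dana ∩ Jonas ∩ Xiulan: 12:30-15:00.
Emeka ∩ Dana ∩ Jonas ∩ Xiulan ∩ Chen: 12:30-15:00.
Emeka ∩ Dana ∩ Jonas ∩ Xiulan ∩ Chen ∩ Sofia: 12:30-15:00.
The first common window of at least 30 minutes is 12:30-15:00, so the earliest start is 12:30.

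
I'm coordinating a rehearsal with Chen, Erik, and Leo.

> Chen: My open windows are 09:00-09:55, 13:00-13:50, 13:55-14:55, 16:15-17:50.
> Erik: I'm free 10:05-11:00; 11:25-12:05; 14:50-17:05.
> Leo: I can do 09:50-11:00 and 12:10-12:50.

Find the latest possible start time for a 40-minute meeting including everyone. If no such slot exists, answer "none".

none

Chen ∩ Erik: 14:50-14:55, 16:15-17:05.
Chen ∩ Erik ∩ Leo: ∅.
There is no time when everyone is free.
No common window is at least 40 minutes long.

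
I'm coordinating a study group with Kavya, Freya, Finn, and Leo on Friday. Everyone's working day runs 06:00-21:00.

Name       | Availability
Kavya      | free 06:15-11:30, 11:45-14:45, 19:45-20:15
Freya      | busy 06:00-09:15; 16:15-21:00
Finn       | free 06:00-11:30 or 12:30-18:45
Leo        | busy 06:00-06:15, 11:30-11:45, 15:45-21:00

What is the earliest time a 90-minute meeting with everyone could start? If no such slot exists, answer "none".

Kavya free: 06:15-11:30, 11:45-14:45, 19:45-20:15.
Freya free: 09:15-16:15 (invert busy blocks within the working day).
Finn free: 06:00-11:30, 12:30-18:45.
Leo free: 06:15-11:30, 11:45-15:45 (invert busy blocks within the working day).
Kavya ∩ Freya: 09:15-11:30, 11:45-14:45.
Kavya ∩ Freya ∩ Finn: 09:15-11:30, 12:30-14:45.
Kavya ∩ Freya ∩ Finn ∩ Leo: 09:15-11:30, 12:30-14:45.
The first common window of at least 90 minutes is 09:15-11:30, so the earliest start is 09:15.

09:15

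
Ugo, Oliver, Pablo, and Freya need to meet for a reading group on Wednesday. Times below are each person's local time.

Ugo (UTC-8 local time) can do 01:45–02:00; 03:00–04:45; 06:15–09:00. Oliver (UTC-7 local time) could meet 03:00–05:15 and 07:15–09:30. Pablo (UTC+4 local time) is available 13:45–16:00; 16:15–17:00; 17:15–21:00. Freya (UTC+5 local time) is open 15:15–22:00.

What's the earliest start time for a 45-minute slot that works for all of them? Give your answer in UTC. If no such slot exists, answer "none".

11:00

Ugo in UTC: 09:45-10:00, 11:00-12:45, 14:15-17:00 (add 8h to convert from UTC-8).
Oliver in UTC: 10:00-12:15, 14:15-16:30 (add 7h to convert from UTC-7).
Pablo in UTC: 09:45-12:00, 12:15-13:00, 13:15-17:00 (subtract 4h to convert from UTC+4).
Freya in UTC: 10:15-17:00 (subtract 5h to convert from UTC+5).
Ugo ∩ Oliver: 11:00-12:15, 14:15-16:30.
Ugo ∩ Oliver ∩ Pablo: 11:00-12:00, 14:15-16:30.
Ugo ∩ Oliver ∩ Pablo ∩ Freya: 11:00-12:00, 14:15-16:30.
The first common window of at least 45 minutes is 11:00-12:00, so the earliest start is 11:00.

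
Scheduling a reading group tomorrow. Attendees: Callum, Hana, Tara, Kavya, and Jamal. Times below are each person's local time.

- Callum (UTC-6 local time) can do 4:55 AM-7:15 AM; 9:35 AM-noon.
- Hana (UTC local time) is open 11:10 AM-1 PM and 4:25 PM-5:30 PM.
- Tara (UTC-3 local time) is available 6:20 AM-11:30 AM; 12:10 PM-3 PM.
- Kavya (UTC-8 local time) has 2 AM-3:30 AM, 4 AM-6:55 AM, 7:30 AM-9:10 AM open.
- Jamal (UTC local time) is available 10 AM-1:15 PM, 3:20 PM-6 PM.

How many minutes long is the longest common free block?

Callum in UTC: 10:55-13:15, 15:35-18:00 (add 6h to convert from UTC-6).
Hana in UTC: 11:10-13:00, 16:25-17:30.
Tara in UTC: 09:20-14:30, 15:10-18:00 (add 3h to convert from UTC-3).
Kavya in UTC: 10:00-11:30, 12:00-14:55, 15:30-17:10 (add 8h to convert from UTC-8).
Jamal in UTC: 10:00-13:15, 15:20-18:00.
Callum ∩ Hana: 11:10-13:00, 16:25-17:30.
Callum ∩ Hana ∩ Tara: 11:10-13:00, 16:25-17:30.
Callum ∩ Hana ∩ Tara ∩ Kavya: 11:10-11:30, 12:00-13:00, 16:25-17:10.
Callum ∩ Hana ∩ Tara ∩ Kavya ∩ Jamal: 11:10-11:30, 12:00-13:00, 16:25-17:10.
The longest is 12:00-13:00 at 60 minutes.

60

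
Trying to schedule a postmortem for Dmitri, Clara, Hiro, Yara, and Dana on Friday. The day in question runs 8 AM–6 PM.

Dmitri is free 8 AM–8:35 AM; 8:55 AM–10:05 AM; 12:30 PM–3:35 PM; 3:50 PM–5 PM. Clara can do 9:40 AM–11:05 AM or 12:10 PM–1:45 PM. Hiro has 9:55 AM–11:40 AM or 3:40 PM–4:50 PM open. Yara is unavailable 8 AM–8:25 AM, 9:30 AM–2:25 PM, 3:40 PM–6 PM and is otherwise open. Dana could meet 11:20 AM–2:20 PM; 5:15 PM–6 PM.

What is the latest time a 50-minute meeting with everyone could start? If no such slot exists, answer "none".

none

Dmitri free: 08:00-08:35, 08:55-10:05, 12:30-15:35, 15:50-17:00.
Clara free: 09:40-11:05, 12:10-13:45.
Hiro free: 09:55-11:40, 15:40-16:50.
Yara free: 08:25-09:30, 14:25-15:40 (invert busy blocks within the working day).
Dana free: 11:20-14:20, 17:15-18:00.
Dmitri ∩ Clara: 09:40-10:05, 12:30-13:45.
Dmitri ∩ Clara ∩ Hiro: 09:55-10:05.
Dmitri ∩ Clara ∩ Hiro ∩ Yara: ∅.
Dmitri ∩ Clara ∩ Hiro ∩ Yara ∩ Dana: ∅.
There is no time when everyone is free.
No common window is at least 50 minutes long.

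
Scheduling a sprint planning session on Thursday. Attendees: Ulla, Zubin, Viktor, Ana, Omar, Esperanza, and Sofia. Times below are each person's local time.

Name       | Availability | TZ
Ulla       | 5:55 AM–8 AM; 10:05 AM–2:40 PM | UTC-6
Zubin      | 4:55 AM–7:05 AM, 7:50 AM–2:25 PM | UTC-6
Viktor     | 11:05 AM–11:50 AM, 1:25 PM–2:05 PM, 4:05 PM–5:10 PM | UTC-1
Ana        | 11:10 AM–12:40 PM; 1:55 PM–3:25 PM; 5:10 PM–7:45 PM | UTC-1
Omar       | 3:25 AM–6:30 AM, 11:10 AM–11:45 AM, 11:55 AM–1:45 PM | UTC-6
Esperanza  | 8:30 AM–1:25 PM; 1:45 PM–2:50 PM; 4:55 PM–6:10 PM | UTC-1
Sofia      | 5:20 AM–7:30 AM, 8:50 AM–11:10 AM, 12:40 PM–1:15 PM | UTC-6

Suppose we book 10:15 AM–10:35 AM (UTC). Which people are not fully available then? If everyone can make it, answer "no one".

Ana, Sofia, Ulla, Viktor, Zubin

Ulla in UTC: 11:55-14:00, 16:05-20:40 (add 6h to convert from UTC-6).
Zubin in UTC: 10:55-13:05, 13:50-20:25 (add 6h to convert from UTC-6).
Viktor in UTC: 12:05-12:50, 14:25-15:05, 17:05-18:10 (add 1h to convert from UTC-1).
Ana in UTC: 12:10-13:40, 14:55-16:25, 18:10-20:45 (add 1h to convert from UTC-1).
Omar in UTC: 09:25-12:30, 17:10-17:45, 17:55-19:45 (add 6h to convert from UTC-6).
Esperanza in UTC: 09:30-14:25, 14:45-15:50, 17:55-19:10 (add 1h to convert from UTC-1).
Sofia in UTC: 11:20-13:30, 14:50-17:10, 18:40-19:15 (add 6h to convert from UTC-6).
Ulla: not fully free for 10:15-10:35. Zubin: not fully free for 10:15-10:35. Viktor: not fully free for 10:15-10:35. Ana: not fully free for 10:15-10:35. Omar: free for 10:15-10:35. Esperanza: free for 10:15-10:35. Sofia: not fully free for 10:15-10:35.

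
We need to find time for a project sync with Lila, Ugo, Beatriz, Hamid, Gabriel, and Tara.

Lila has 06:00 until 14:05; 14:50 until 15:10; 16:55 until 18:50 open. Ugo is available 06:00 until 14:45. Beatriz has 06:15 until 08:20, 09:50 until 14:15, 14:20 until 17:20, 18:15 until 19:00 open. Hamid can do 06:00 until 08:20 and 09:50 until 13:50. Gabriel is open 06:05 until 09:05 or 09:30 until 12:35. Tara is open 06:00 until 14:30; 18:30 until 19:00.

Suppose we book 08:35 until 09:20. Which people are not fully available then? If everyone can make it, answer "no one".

Beatriz, Gabriel, Hamid

Lila: free for 08:35-09:20. Ugo: free for 08:35-09:20. Beatriz: not fully free for 08:35-09:20. Hamid: not fully free for 08:35-09:20. Gabriel: not fully free for 08:35-09:20. Tara: free for 08:35-09:20.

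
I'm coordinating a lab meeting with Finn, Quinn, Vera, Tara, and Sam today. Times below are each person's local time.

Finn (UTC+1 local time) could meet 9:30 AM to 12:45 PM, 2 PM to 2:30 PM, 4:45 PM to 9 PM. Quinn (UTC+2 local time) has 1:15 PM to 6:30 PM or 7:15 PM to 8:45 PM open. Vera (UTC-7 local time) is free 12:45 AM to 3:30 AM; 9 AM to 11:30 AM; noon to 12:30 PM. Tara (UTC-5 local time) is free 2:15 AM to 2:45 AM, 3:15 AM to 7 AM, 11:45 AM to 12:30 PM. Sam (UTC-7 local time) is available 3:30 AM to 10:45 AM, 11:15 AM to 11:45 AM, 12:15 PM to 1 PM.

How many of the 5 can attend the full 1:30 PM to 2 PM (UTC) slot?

2

Finn in UTC: 08:30-11:45, 13:00-13:30, 15:45-20:00 (subtract 1h to convert from UTC+1).
Quinn in UTC: 11:15-16:30, 17:15-18:45 (subtract 2h to convert from UTC+2).
Vera in UTC: 07:45-10:30, 16:00-18:30, 19:00-19:30 (add 7h to convert from UTC-7).
Tara in UTC: 07:15-07:45, 08:15-12:00, 16:45-17:30 (add 5h to convert from UTC-5).
Sam in UTC: 10:30-17:45, 18:15-18:45, 19:15-20:00 (add 7h to convert from UTC-7).
Quinn and Sam can make the full 13:30-14:00 slot — that's 2.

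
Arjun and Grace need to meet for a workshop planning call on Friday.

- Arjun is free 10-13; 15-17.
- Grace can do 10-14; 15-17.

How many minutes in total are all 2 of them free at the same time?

300

Arjun ∩ Grace: 10:00-13:00, 15:00-17:00.
Summing the common windows: 180 + 120 = 300 minutes.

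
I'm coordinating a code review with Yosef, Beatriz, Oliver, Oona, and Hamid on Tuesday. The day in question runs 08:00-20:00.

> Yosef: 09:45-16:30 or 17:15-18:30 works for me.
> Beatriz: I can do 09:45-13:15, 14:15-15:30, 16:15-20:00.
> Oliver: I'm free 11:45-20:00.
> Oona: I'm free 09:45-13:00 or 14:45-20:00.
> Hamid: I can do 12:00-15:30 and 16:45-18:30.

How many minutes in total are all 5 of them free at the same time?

180

Yosef ∩ Beatriz: 09:45-13:15, 14:15-15:30, 16:15-16:30, 17:15-18:30.
Yosef ∩ Beatriz ∩ Oliver: 11:45-13:15, 14:15-15:30, 16:15-16:30, 17:15-18:30.
Yosef ∩ Beatriz ∩ Oliver ∩ Oona: 11:45-13:00, 14:45-15:30, 16:15-16:30, 17:15-18:30.
Yosef ∩ Beatriz ∩ Oliver ∩ Oona ∩ Hamid: 12:00-13:00, 14:45-15:30, 17:15-18:30.
Those are the intersection windows.
Summing the common windows: 60 + 45 + 75 = 180 minutes.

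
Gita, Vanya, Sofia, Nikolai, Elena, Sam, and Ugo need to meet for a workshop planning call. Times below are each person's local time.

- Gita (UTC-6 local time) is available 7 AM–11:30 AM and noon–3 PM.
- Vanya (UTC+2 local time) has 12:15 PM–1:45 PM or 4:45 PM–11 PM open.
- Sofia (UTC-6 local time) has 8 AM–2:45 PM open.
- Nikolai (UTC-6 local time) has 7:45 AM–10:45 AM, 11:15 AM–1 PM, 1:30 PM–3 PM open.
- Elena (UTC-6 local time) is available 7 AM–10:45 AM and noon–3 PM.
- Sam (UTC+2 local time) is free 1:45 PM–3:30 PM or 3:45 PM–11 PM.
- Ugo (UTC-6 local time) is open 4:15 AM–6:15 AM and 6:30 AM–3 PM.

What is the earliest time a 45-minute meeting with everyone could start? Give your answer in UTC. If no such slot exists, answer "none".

14:45

Gita in UTC: 13:00-17:30, 18:00-21:00 (add 6h to convert from UTC-6).
Vanya in UTC: 10:15-11:45, 14:45-21:00 (subtract 2h to convert from UTC+2).
Sofia in UTC: 14:00-20:45 (add 6h to convert from UTC-6).
Nikolai in UTC: 13:45-16:45, 17:15-19:00, 19:30-21:00 (add 6h to convert from UTC-6).
Elena in UTC: 13:00-16:45, 18:00-21:00 (add 6h to convert from UTC-6).
Sam in UTC: 11:45-13:30, 13:45-21:00 (subtract 2h to convert from UTC+2).
Ugo in UTC: 10:15-12:15, 12:30-21:00 (add 6h to convert from UTC-6).
Gita ∩ Vanya: 14:45-17:30, 18:00-21:00.
Gita ∩ Vanya ∩ Sofia: 14:45-17:30, 18:00-20:45.
Gita ∩ Vanya ∩ Sofia ∩ Nikolai: 14:45-16:45, 17:15-17:30, 18:00-19:00, 19:30-20:45.
Gita ∩ Vanya ∩ Sofia ∩ Nikolai ∩ Elena: 14:45-16:45, 18:00-19:00, 19:30-20:45.
Gita ∩ Vanya ∩ Sofia ∩ Nikolai ∩ Elena ∩ Sam: 14:45-16:45, 18:00-19:00, 19:30-20:45.
Gita ∩ Vanya ∩ Sofia ∩ Nikolai ∩ Elena ∩ Sam ∩ Ugo: 14:45-16:45, 18:00-19:00, 19:30-20:45.
So the common availability across everyone is 14:45-16:45, 18:00-19:00, 19:30-20:45.
The first common window of at least 45 minutes is 14:45-16:45, so the earliest start is 14:45.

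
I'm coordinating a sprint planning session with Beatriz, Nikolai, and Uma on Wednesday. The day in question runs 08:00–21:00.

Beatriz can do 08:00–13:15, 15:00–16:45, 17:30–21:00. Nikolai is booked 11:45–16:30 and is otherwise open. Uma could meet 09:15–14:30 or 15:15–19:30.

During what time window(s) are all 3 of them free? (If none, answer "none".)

09:15-11:45, 16:30-16:45, 17:30-19:30

Beatriz free: 08:00-13:15, 15:00-16:45, 17:30-21:00.
Nikolai free: 08:00-11:45, 16:30-21:00 (invert busy blocks within the working day).
Uma free: 09:15-14:30, 15:15-19:30.
Beatriz ∩ Nikolai: 08:00-11:45, 16:30-16:45, 17:30-21:00.
Beatriz ∩ Nikolai ∩ Uma: 09:15-11:45, 16:30-16:45, 17:30-19:30.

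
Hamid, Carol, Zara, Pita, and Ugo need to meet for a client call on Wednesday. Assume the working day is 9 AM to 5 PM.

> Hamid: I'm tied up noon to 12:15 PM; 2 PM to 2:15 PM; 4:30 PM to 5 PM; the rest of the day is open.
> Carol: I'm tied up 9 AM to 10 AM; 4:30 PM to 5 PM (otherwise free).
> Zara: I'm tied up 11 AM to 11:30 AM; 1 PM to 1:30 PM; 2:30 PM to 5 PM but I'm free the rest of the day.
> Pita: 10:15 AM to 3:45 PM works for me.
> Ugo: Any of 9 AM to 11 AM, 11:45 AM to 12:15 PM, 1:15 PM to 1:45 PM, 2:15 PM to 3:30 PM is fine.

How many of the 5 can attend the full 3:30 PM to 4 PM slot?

2

Hamid free: 09:00-12:00, 12:15-14:00, 14:15-16:30 (invert busy blocks within the working day).
Carol free: 10:00-16:30 (invert busy blocks within the working day).
Zara free: 09:00-11:00, 11:30-13:00, 13:30-14:30 (invert busy blocks within the working day).
Pita free: 10:15-15:45.
Ugo free: 09:00-11:00, 11:45-12:15, 13:15-13:45, 14:15-15:30.
Hamid and Carol can make the full 15:30-16:00 slot — that's 2.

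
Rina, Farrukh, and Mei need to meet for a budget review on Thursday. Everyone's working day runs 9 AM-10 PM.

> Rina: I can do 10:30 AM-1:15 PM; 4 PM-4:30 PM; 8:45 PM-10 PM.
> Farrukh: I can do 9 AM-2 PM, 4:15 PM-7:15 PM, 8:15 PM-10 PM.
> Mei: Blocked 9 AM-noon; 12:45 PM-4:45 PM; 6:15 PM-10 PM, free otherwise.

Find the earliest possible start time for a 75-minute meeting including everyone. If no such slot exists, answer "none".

none

Rina free: 10:30-13:15, 16:00-16:30, 20:45-22:00.
Farrukh free: 09:00-14:00, 16:15-19:15, 20:15-22:00.
Mei free: 12:00-12:45, 16:45-18:15 (invert busy blocks within the working day).
Rina ∩ Farrukh: 10:30-13:15, 16:15-16:30, 20:45-22:00.
Rina ∩ Farrukh ∩ Mei: 12:00-12:45.
So the common availability across everyone is 12:00-12:45.
No common window is at least 75 minutes long.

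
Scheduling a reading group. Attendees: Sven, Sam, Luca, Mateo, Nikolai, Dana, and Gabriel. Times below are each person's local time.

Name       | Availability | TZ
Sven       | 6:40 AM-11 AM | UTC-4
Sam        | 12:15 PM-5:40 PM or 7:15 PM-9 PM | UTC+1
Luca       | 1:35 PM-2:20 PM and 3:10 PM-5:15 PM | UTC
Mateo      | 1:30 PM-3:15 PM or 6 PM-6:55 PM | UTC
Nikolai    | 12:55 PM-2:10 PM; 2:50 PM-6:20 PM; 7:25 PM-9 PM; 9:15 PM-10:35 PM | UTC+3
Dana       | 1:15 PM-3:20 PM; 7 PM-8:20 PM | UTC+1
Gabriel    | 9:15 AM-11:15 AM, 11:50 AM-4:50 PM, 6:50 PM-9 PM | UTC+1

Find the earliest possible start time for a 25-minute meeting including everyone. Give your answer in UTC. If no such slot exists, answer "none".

Sven in UTC: 10:40-15:00 (add 4h to convert from UTC-4).
Sam in UTC: 11:15-16:40, 18:15-20:00 (subtract 1h to convert from UTC+1).
Luca in UTC: 13:35-14:20, 15:10-17:15.
Mateo in UTC: 13:30-15:15, 18:00-18:55.
Nikolai in UTC: 09:55-11:10, 11:50-15:20, 16:25-18:00, 18:15-19:35 (subtract 3h to convert from UTC+3).
Dana in UTC: 12:15-14:20, 18:00-19:20 (subtract 1h to convert from UTC+1).
Gabriel in UTC: 08:15-10:15, 10:50-15:50, 17:50-20:00 (subtract 1h to convert from UTC+1).
Sven ∩ Sam: 11:15-15:00.
Sven ∩ Sam ∩ Luca: 13:35-14:20.
Sven ∩ Sam ∩ Luca ∩ Mateo: 13:35-14:20.
Sven ∩ Sam ∩ Luca ∩ Mateo ∩ Nikolai: 13:35-14:20.
Sven ∩ Sam ∩ Luca ∩ Mateo ∩ Nikolai ∩ Dana: 13:35-14:20.
Sven ∩ Sam ∩ Luca ∩ Mateo ∩ Nikolai ∩ Dana ∩ Gabriel: 13:35-14:20.
Those are the intersection windows.
The first common window of at least 25 minutes is 13:35-14:20, so the earliest start is 13:35.

13:35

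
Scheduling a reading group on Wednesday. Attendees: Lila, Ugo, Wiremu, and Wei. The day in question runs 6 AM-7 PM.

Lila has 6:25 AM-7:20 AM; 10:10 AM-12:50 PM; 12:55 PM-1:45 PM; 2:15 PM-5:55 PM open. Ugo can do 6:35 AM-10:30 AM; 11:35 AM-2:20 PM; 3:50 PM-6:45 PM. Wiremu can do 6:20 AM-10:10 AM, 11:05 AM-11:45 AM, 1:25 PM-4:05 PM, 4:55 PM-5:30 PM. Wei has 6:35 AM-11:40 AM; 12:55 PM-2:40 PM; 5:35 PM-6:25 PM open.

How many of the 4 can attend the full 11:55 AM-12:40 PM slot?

2

Lila and Ugo can make the full 11:55-12:40 slot — that's 2.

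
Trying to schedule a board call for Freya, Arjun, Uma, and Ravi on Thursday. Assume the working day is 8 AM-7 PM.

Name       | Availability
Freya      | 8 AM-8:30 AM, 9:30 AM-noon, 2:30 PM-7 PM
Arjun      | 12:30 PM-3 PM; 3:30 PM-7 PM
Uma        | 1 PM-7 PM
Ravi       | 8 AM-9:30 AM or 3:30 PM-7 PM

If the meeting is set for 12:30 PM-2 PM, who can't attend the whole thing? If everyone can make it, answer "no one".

Freya: not fully free for 12:30-14:00. Arjun: free for 12:30-14:00. Uma: not fully free for 12:30-14:00. Ravi: not fully free for 12:30-14:00.

Freya, Ravi, Uma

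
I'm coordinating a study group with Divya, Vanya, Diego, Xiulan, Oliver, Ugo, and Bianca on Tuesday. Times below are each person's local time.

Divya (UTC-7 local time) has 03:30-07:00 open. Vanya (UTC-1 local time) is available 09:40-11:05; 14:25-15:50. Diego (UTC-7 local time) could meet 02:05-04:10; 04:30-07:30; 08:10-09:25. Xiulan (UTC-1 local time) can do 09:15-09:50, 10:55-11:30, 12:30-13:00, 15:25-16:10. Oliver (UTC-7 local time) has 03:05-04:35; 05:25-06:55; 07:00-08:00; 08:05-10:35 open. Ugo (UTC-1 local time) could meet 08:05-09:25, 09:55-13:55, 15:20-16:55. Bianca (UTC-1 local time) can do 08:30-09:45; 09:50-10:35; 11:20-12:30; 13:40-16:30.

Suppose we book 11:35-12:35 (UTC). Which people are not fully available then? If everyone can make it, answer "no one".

Bianca, Oliver, Vanya, Xiulan

Divya in UTC: 10:30-14:00 (add 7h to convert from UTC-7).
Vanya in UTC: 10:40-12:05, 15:25-16:50 (add 1h to convert from UTC-1).
Diego in UTC: 09:05-11:10, 11:30-14:30, 15:10-16:25 (add 7h to convert from UTC-7).
Xiulan in UTC: 10:15-10:50, 11:55-12:30, 13:30-14:00, 16:25-17:10 (add 1h to convert from UTC-1).
Oliver in UTC: 10:05-11:35, 12:25-13:55, 14:00-15:00, 15:05-17:35 (add 7h to convert from UTC-7).
Ugo in UTC: 09:05-10:25, 10:55-14:55, 16:20-17:55 (add 1h to convert from UTC-1).
Bianca in UTC: 09:30-10:45, 10:50-11:35, 12:20-13:30, 14:40-17:30 (add 1h to convert from UTC-1).
Divya: free for 11:35-12:35. Vanya: not fully free for 11:35-12:35. Diego: free for 11:35-12:35. Xiulan: not fully free for 11:35-12:35. Oliver: not fully free for 11:35-12:35. Ugo: free for 11:35-12:35. Bianca: not fully free for 11:35-12:35.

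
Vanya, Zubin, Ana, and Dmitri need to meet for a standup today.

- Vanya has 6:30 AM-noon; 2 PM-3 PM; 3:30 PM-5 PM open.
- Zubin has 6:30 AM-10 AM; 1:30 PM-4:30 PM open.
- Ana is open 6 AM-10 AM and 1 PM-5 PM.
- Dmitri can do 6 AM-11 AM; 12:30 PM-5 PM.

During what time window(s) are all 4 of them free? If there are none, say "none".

06:30-10:00, 14:00-15:00, 15:30-16:30

Vanya ∩ Zubin: 06:30-10:00, 14:00-15:00, 15:30-16:30.
Vanya ∩ Zubin ∩ Ana: 06:30-10:00, 14:00-15:00, 15:30-16:30.
Vanya ∩ Zubin ∩ Ana ∩ Dmitri: 06:30-10:00, 14:00-15:00, 15:30-16:30.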